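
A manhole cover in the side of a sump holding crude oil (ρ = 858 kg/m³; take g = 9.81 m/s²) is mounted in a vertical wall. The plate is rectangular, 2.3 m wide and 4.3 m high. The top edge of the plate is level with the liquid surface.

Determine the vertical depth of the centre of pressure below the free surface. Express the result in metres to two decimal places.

h_p = 2.87 m

γ = ρg = 858 × 9.81 / 1000 = 8.41698 kN/m³.
The centroid lies 4.3/2 = 2.15 m below the top edge, so the centroid depth is h_c = 2.15 m.
A = 2.3 × 4.3 = 9.89 m².
Resultant F = γ·h_c·A = 8.41698 × 2.15 × 9.89 = 178.974 kN.
I_c = b·h³/12 = 2.3 × 4.3³/12 = 15.2388 m⁴.
Centre of pressure: y_p = y_c + I_c/(y_c·A) = 2.15 + 15.2388/(2.15 × 9.89) = 2.15 + 0.716665 = 2.86666 m along the plane.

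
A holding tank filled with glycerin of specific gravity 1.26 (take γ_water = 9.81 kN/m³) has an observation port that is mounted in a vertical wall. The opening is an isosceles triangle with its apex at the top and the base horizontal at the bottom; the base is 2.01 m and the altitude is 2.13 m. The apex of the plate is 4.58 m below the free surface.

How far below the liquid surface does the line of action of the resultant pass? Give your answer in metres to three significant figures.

γ = 1.26 × 9.81 = 12.3606 kN/m³.
With the apex up, the centroid sits 2h/3 = 2 × 2.13/3 = 1.42 m below the apex, so the centroid depth is h_c = 4.58 + 1.42 = 6 m.
A = ½ × 2.01 × 2.13 = 2.14065 m².
Resultant F = γ·h_c·A = 12.3606 × 6 × 2.14065 = 158.758 kN.
I_c = b·h³/36 = 2.01 × 2.13³/36 = 0.539551 m⁴.
Centre of pressure: y_p = y_c + I_c/(y_c·A) = 6 + 0.539551/(6 × 2.14065) = 6 + 0.0420083 = 6.04201 m along the plane.

h_p = 6.04 m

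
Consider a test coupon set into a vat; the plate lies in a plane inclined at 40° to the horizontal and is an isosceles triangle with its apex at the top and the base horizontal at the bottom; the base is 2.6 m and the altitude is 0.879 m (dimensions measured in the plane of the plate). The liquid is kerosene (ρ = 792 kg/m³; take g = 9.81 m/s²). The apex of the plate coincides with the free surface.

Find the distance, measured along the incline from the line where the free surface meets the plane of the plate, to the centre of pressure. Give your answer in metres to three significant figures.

γ = ρg = 792 × 9.81 / 1000 = 7.76952 kN/m³.
Let θ = 40° be the plate's angle to the horizontal; measure y along the incline from where the plane meets the free surface. Vertical depth h = y·sinθ with sinθ = 0.642788.
With the apex up, the centroid sits 2h/3 = 2 × 0.879/3 = 0.586 m below the apex, so y_c = 0.586 m and h_c = 0.586 × 0.642788 = 0.376674 m.
A = ½ × 2.6 × 0.879 = 1.1427 m².
Resultant F = γ·h_c·A = 7.76952 × 0.376674 × 1.1427 = 3.3442 kN.
I_c = b·h³/36 = 2.6 × 0.879³/36 = 0.0490498 m⁴.
Centre of pressure: y_p = y_c + I_c/(y_c·A) = 0.586 + 0.0490498/(0.586 × 1.1427) = 0.586 + 0.07325 = 0.65925 m along the plane.

y_p = 0.659 m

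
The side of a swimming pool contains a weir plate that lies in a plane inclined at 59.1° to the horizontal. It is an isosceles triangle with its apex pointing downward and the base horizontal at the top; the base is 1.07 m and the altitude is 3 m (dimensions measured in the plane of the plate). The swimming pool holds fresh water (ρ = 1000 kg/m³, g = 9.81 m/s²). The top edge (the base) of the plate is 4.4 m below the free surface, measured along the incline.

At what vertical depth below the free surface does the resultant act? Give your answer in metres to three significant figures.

h_p = 4.71 m

γ = ρg = 1000 × 9.81 = 9810 N/m³ = 9.81 kN/m³.
Let θ = 59.1° be the plate's angle to the horizontal; measure y along the incline from where the plane meets the free surface. Vertical depth h = y·sinθ with sinθ = 0.858065.
With the apex down, the centroid sits h/3 = 3/3 = 1 m below the base (the top edge), so y_c = 4.4 + 1 = 5.4 m and h_c = 5.4 × 0.858065 = 4.63355 m.
A = ½ × 1.07 × 3 = 1.605 m².
Resultant F = γ·h_c·A = 9.81 × 4.63355 × 1.605 = 72.9555 kN.
I_c = b·h³/36 = 1.07 × 3³/36 = 0.8025 m⁴.
Centre of pressure: y_p = y_c + I_c/(y_c·A) = 5.4 + 0.8025/(5.4 × 1.605) = 5.4 + 0.0925926 = 5.49259 m along the plane.
Vertically, h_p = y_p·sinθ = 5.49259 × 0.858065 = 4.713 m.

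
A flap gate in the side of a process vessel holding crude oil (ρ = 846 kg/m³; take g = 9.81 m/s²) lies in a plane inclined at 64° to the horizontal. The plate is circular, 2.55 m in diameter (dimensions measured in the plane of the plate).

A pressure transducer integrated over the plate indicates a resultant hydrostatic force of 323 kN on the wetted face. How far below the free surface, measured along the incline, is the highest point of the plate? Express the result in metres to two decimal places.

γ = ρg = 846 × 9.81 / 1000 = 8.29926 kN/m³.
A = π(1.275)² = 5.10705 m².
From F = γ·h_c·A, the centroid depth is h_c = 323/(8.29926 × 5.10705) = 7.62067 m.
Let θ = 64° be the plate's angle to the horizontal; measure y along the incline from where the plane meets the free surface. Vertical depth h = y·sinθ with sinθ = 0.898794.
Along the incline, y_c = h_c/sinθ = 7.62067/0.898794 = 8.47877 m.
The centroid is at the centre, 1.275 m below the top of the plate, so the highest point sits at y_top = 8.47877 − 1.275 = 7.20377 m along the incline.

y_top ≈ 7.20 m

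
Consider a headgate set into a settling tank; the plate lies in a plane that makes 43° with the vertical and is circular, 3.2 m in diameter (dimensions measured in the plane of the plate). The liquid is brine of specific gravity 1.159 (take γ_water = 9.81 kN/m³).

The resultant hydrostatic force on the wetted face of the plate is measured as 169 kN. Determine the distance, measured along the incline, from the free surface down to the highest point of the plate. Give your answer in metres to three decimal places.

y_top ≈ 0.927 m

γ = 1.159 × 9.81 = 11.36979 kN/m³.
A = π(1.6)² = 8.04248 m².
From F = γ·h_c·A, the centroid depth is h_c = 169/(11.36979 × 8.04248) = 1.84818 m.
The plate makes 43° with the vertical, i.e. θ = 90° − 43° = 47° to the horizontal. Measuring y along the incline from the free-surface line, vertical depth h = y·sinθ with sinθ = 0.731354.
Along the incline, y_c = h_c/sinθ = 1.84818/0.731354 = 2.52707 m.
The centroid is at the centre, 1.6 m below the top of the plate, so the highest point sits at y_top = 2.52707 − 1.6 = 0.92707 m along the incline.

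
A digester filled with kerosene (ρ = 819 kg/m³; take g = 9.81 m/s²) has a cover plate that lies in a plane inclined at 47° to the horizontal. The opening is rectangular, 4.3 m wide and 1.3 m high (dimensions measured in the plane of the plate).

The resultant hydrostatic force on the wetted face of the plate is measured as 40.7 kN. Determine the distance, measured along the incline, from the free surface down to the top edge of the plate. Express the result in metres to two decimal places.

y_top ≈ 0.59 m

γ = ρg = 819 × 9.81 / 1000 = 8.03439 kN/m³.
A = 4.3 × 1.3 = 5.59 m².
From F = γ·h_c·A, the centroid depth is h_c = 40.7/(8.03439 × 5.59) = 0.906212 m.
Let θ = 47° be the plate's angle to the horizontal; measure y along the incline from where the plane meets the free surface. Vertical depth h = y·sinθ with sinθ = 0.731354.
Along the incline, y_c = h_c/sinθ = 0.906212/0.731354 = 1.23909 m.
The centroid lies 1.3/2 = 0.65 m below the top edge, so the top edge sits at y_top = 1.23909 − 0.65 = 0.58909 m along the incline.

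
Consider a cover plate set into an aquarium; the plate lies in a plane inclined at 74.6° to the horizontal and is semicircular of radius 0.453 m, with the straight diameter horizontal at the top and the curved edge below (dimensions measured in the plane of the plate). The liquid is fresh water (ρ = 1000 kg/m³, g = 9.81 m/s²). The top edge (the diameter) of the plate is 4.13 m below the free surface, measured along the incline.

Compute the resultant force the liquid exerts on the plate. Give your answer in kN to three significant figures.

F ≈ 13.2 kN

γ = ρg = 1000 × 9.81 = 9810 N/m³ = 9.81 kN/m³.
Let θ = 74.6° be the plate's angle to the horizontal; measure y along the incline from where the plane meets the free surface. Vertical depth h = y·sinθ with sinθ = 0.964095.
The centroid of a semicircle lies 4r/(3π) = 0.192259 m from the diameter, here below the top edge, so y_c = 4.13 + 0.192259 = 4.32226 m and h_c = 4.32226 × 0.964095 = 4.16707 m.
A = πr²/2 = π × 0.453²/2 = 0.322342 m².
Resultant F = γ·h_c·A = 9.81 × 4.16707 × 0.322342 = 13.177 kN.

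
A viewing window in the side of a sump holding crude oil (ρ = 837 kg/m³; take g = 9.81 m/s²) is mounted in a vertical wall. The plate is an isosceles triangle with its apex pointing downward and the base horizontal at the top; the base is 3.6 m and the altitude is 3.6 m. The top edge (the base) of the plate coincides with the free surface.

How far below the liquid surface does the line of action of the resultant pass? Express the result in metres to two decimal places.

h_p = 1.80 m

γ = ρg = 837 × 9.81 / 1000 = 8.21097 kN/m³.
With the apex down, the centroid sits h/3 = 3.6/3 = 1.2 m below the base (the top edge), so the centroid depth is h_c = 1.2 m.
A = ½ × 3.6 × 3.6 = 6.48 m².
Resultant F = γ·h_c·A = 8.21097 × 1.2 × 6.48 = 63.8485 kN.
I_c = b·h³/36 = 3.6 × 3.6³/36 = 4.6656 m⁴.
Centre of pressure: y_p = y_c + I_c/(y_c·A) = 1.2 + 4.6656/(1.2 × 6.48) = 1.2 + 0.6 = 1.8 m along the plane.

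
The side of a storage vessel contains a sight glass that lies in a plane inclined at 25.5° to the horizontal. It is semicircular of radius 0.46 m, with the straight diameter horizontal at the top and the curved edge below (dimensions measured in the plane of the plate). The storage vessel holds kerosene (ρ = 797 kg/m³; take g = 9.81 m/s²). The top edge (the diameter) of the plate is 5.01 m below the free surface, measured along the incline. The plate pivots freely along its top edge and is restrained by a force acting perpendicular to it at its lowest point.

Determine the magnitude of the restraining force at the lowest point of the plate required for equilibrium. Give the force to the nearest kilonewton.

γ = ρg = 797 × 9.81 / 1000 = 7.81857 kN/m³.
Let θ = 25.5° be the plate's angle to the horizontal; measure y along the incline from where the plane meets the free surface. Vertical depth h = y·sinθ with sinθ = 0.430511.
The centroid of a semicircle lies 4r/(3π) = 0.19523 m from the diameter, here below the top edge, so y_c = 5.01 + 0.19523 = 5.20523 m and h_c = 5.20523 × 0.430511 = 2.24091 m.
A = πr²/2 = π × 0.46²/2 = 0.332381 m².
Resultant F = γ·h_c·A = 7.81857 × 2.24091 × 0.332381 = 5.82355 kN.
I_c = (π/8 − 8/(9π))·r⁴ = 0.109757 × 0.46⁴ = 0.00491432 m⁴.
Centre of pressure: y_p = y_c + I_c/(y_c·A) = 5.20523 + 0.00491432/(5.20523 × 0.332381) = 5.20523 + 0.00284045 = 5.20807 m along the plane.
The resultant acts 0.19523 + 0.00284045 = 0.19807 m (along the plate) below the hinge at the top edge, so the moment about the hinge is M = F × 0.19807 = 5.82355 × 0.19807 = 1.15347 kN·m.
A normal force at the bottom, 0.46 m from the hinge, must supply this moment: P = 1.15347/0.46 = 2.50754 kN.

P ≈ 3 kN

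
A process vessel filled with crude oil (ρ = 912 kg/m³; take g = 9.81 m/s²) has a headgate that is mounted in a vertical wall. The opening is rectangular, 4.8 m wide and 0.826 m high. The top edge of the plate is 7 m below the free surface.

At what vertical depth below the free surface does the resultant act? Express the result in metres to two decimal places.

h_p = 7.42 m

γ = ρg = 912 × 9.81 / 1000 = 8.94672 kN/m³.
The centroid lies 0.826/2 = 0.413 m below the top edge, so the centroid depth is h_c = 7 + 0.413 = 7.413 m.
A = 4.8 × 0.826 = 3.9648 m².
Resultant F = γ·h_c·A = 8.94672 × 7.413 × 3.9648 = 262.954 kN.
I_c = b·h³/12 = 4.8 × 0.826³/12 = 0.225424 m⁴.
Centre of pressure: y_p = y_c + I_c/(y_c·A) = 7.413 + 0.225424/(7.413 × 3.9648) = 7.413 + 0.00766981 = 7.42067 m along the plane.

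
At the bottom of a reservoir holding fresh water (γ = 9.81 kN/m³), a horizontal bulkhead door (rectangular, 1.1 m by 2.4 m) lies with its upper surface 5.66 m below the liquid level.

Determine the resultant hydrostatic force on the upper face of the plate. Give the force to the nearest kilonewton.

γ = 9.81 kN/m³.
The plate is horizontal, so pressure is uniform at p = γ·h = 9.81 × 5.66 = 55.5246 kN/m².
A = 1.1 × 2.4 = 2.64 m².
F = p·A = 55.5246 × 2.64 = 146.585 kN.

F ≈ 147 kN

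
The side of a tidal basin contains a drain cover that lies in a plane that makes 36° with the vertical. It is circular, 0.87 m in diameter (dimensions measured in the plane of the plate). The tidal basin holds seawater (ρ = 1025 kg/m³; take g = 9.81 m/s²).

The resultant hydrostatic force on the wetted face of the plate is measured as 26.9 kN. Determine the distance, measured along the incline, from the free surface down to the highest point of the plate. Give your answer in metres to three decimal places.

γ = ρg = 1025 × 9.81 / 1000 = 10.05525 kN/m³.
A = π(0.435)² = 0.594468 m².
From F = γ·h_c·A, the centroid depth is h_c = 26.9/(10.05525 × 0.594468) = 4.50019 m.
The plate makes 36° with the vertical, i.e. θ = 90° − 36° = 54° to the horizontal. Measuring y along the incline from the free-surface line, vertical depth h = y·sinθ with sinθ = 0.809017.
Along the incline, y_c = h_c/sinθ = 4.50019/0.809017 = 5.56254 m.
The centroid is at the centre, 0.435 m below the top of the plate, so the highest point sits at y_top = 5.56254 − 0.435 = 5.12754 m along the incline.

y_top ≈ 5.128 m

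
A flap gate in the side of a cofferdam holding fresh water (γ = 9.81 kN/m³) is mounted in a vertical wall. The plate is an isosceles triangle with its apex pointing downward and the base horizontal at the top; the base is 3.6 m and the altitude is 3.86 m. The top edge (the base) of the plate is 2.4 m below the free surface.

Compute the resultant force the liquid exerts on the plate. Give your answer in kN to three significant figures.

F ≈ 251 kN

γ = 9.81 kN/m³.
With the apex down, the centroid sits h/3 = 3.86/3 = 1.28667 m below the base (the top edge), so the centroid depth is h_c = 2.4 + 1.28667 = 3.68667 m.
A = ½ × 3.6 × 3.86 = 6.948 m².
Resultant F = γ·h_c·A = 9.81 × 3.68667 × 6.948 = 251.283 kN.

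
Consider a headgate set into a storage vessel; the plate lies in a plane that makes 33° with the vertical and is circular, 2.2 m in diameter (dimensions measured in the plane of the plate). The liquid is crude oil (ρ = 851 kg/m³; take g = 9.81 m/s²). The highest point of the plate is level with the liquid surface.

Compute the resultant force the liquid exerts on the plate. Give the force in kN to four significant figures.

F ≈ 29.28 kN

γ = ρg = 851 × 9.81 / 1000 = 8.34831 kN/m³.
The plate makes 33° with the vertical, i.e. θ = 90° − 33° = 57° to the horizontal. Measuring y along the incline from the free-surface line, vertical depth h = y·sinθ with sinθ = 0.838671.
The centroid is at the centre, 1.1 m below the top of the plate, so y_c = 1.1 m and h_c = 1.1 × 0.838671 = 0.922538 m.
A = π(1.1)² = 3.80133 m².
Resultant F = γ·h_c·A = 8.34831 × 0.922538 × 3.80133 = 29.2764 kN.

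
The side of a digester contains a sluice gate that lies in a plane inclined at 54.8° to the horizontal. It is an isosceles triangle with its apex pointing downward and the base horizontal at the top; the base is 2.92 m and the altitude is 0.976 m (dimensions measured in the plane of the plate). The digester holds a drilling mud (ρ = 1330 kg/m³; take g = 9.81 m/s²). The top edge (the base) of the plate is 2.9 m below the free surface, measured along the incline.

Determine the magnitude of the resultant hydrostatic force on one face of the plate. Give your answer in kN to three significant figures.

γ = ρg = 1330 × 9.81 / 1000 = 13.0473 kN/m³.
Let θ = 54.8° be the plate's angle to the horizontal; measure y along the incline from where the plane meets the free surface. Vertical depth h = y·sinθ with sinθ = 0.817145.
With the apex down, the centroid sits h/3 = 0.976/3 = 0.325333 m below the base (the top edge), so y_c = 2.9 + 0.325333 = 3.22533 m and h_c = 3.22533 × 0.817145 = 2.63556 m.
A = ½ × 2.92 × 0.976 = 1.42496 m².
Resultant F = γ·h_c·A = 13.0473 × 2.63556 × 1.42496 = 49 kN.

F ≈ 49.0 kN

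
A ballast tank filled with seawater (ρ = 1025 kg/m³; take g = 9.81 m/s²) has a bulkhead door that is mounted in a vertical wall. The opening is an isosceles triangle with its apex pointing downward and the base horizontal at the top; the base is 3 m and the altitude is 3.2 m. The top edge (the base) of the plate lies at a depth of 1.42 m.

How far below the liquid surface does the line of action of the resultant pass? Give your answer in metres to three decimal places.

h_p = 2.715 m

γ = ρg = 1025 × 9.81 / 1000 = 10.05525 kN/m³.
With the apex down, the centroid sits h/3 = 3.2/3 = 1.06667 m below the base (the top edge), so the centroid depth is h_c = 1.42 + 1.06667 = 2.48667 m.
A = ½ × 3 × 3.2 = 4.8 m².
Resultant F = γ·h_c·A = 10.05525 × 2.48667 × 4.8 = 120.02 kN.
I_c = b·h³/36 = 3 × 3.2³/36 = 2.73067 m⁴.
Centre of pressure: y_p = y_c + I_c/(y_c·A) = 2.48667 + 2.73067/(2.48667 × 4.8) = 2.48667 + 0.228776 = 2.71545 m along the plane.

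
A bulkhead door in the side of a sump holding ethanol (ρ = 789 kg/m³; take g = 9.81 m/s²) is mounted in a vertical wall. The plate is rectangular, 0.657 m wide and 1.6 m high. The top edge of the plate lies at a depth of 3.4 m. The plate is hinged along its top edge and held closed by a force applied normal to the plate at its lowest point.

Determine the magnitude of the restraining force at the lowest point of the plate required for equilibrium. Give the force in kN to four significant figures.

P ≈ 18.17 kN

γ = ρg = 789 × 9.81 / 1000 = 7.74009 kN/m³.
The centroid lies 1.6/2 = 0.8 m below the top edge, so the centroid depth is h_c = 3.4 + 0.8 = 4.2 m.
A = 0.657 × 1.6 = 1.0512 m².
Resultant F = γ·h_c·A = 7.74009 × 4.2 × 1.0512 = 34.1728 kN.
I_c = b·h³/12 = 0.657 × 1.6³/12 = 0.224256 m⁴.
Centre of pressure: y_p = y_c + I_c/(y_c·A) = 4.2 + 0.224256/(4.2 × 1.0512) = 4.2 + 0.0507937 = 4.25079 m along the plane.
The resultant acts 0.8 + 0.0507937 = 0.850794 m (along the plate) below the hinge at the top edge, so the moment about the hinge is M = F × 0.850794 = 34.1728 × 0.850794 = 29.074 kN·m.
A normal force at the bottom, 1.6 m from the hinge, must supply this moment: P = 29.074/1.6 = 18.1713 kN.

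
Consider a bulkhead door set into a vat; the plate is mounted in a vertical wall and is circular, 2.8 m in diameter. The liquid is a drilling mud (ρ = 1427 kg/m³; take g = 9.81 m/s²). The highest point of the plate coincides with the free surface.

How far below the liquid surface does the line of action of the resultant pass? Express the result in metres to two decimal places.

γ = ρg = 1427 × 9.81 / 1000 = 13.99887 kN/m³.
The centroid is at the centre, 1.4 m below the top of the plate, so the centroid depth is h_c = 1.4 m.
A = π(1.4)² = 6.15752 m².
Resultant F = γ·h_c·A = 13.99887 × 1.4 × 6.15752 = 120.678 kN.
I_c = πr⁴/4 = π × 1.4⁴/4 = 3.01719 m⁴.
Centre of pressure: y_p = y_c + I_c/(y_c·A) = 1.4 + 3.01719/(1.4 × 6.15752) = 1.4 + 0.350001 = 1.75 m along the plane.

h_p = 1.75 m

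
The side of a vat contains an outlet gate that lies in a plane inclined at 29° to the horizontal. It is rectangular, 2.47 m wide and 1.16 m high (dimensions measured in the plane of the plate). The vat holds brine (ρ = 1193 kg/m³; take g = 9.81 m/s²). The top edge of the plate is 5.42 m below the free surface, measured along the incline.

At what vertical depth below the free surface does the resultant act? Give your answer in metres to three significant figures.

γ = ρg = 1193 × 9.81 / 1000 = 11.70333 kN/m³.
Let θ = 29° be the plate's angle to the horizontal; measure y along the incline from where the plane meets the free surface. Vertical depth h = y·sinθ with sinθ = 0.484810.
The centroid lies 1.16/2 = 0.58 m below the top edge, so y_c = 5.42 + 0.58 = 6 m and h_c = 6 × 0.484810 = 2.90886 m.
A = 2.47 × 1.16 = 2.8652 m².
Resultant F = γ·h_c·A = 11.70333 × 2.90886 × 2.8652 = 97.541 kN.
I_c = b·h³/12 = 2.47 × 1.16³/12 = 0.321284 m⁴.
Centre of pressure: y_p = y_c + I_c/(y_c·A) = 6 + 0.321284/(6 × 2.8652) = 6 + 0.0186889 = 6.01869 m along the plane.
Vertically, h_p = y_p·sinθ = 6.01869 × 0.484810 = 2.91792 m.

h_p = 2.92 m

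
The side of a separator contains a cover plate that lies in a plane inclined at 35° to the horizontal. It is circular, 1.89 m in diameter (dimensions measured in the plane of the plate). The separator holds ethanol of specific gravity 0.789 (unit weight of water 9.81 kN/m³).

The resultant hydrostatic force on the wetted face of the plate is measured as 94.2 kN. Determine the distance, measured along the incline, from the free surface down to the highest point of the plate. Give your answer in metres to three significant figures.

γ = 0.789 × 9.81 = 7.74009 kN/m³.
A = π(0.945)² = 2.80552 m².
From F = γ·h_c·A, the centroid depth is h_c = 94.2/(7.74009 × 2.80552) = 4.33802 m.
Let θ = 35° be the plate's angle to the horizontal; measure y along the incline from where the plane meets the free surface. Vertical depth h = y·sinθ with sinθ = 0.573576.
Along the incline, y_c = h_c/sinθ = 4.33802/0.573576 = 7.56311 m.
The centroid is at the centre, 0.945 m below the top of the plate, so the highest point sits at y_top = 7.56311 − 0.945 = 6.61811 m along the incline.

y_top ≈ 6.62 m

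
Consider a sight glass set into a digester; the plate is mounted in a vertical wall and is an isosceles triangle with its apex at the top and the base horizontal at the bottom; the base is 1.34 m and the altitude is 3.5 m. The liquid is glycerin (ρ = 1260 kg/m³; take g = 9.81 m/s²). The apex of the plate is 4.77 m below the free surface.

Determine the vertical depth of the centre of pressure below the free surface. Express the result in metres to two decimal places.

h_p = 7.20 m

γ = ρg = 1260 × 9.81 / 1000 = 12.3606 kN/m³.
With the apex up, the centroid sits 2h/3 = 2 × 3.5/3 = 2.33333 m below the apex, so the centroid depth is h_c = 4.77 + 2.33333 = 7.10333 m.
A = ½ × 1.34 × 3.5 = 2.345 m².
Resultant F = γ·h_c·A = 12.3606 × 7.10333 × 2.345 = 205.894 kN.
I_c = b·h³/36 = 1.34 × 3.5³/36 = 1.5959 m⁴.
Centre of pressure: y_p = y_c + I_c/(y_c·A) = 7.10333 + 1.5959/(7.10333 × 2.345) = 7.10333 + 0.0958078 = 7.19914 m along the plane.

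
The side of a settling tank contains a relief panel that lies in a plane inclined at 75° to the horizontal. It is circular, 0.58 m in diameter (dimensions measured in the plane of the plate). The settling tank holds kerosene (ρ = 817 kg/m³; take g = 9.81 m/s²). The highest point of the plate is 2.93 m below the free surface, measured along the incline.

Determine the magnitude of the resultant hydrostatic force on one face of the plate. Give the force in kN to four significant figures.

γ = ρg = 817 × 9.81 / 1000 = 8.01477 kN/m³.
Let θ = 75° be the plate's angle to the horizontal; measure y along the incline from where the plane meets the free surface. Vertical depth h = y·sinθ with sinθ = 0.965926.
The centroid is at the centre, 0.29 m below the top of the plate, so y_c = 2.93 + 0.29 = 3.22 m and h_c = 3.22 × 0.965926 = 3.11028 m.
A = π(0.29)² = 0.264208 m².
Resultant F = γ·h_c·A = 8.01477 × 3.11028 × 0.264208 = 6.58622 kN.

F ≈ 6.586 kN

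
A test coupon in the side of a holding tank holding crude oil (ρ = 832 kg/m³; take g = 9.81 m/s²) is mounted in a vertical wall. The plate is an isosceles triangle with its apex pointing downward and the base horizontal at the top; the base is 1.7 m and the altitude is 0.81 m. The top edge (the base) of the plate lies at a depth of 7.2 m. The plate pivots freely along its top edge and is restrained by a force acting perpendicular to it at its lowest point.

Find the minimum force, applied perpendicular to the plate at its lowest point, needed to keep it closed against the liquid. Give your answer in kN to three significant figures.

γ = ρg = 832 × 9.81 / 1000 = 8.16192 kN/m³.
With the apex down, the centroid sits h/3 = 0.81/3 = 0.27 m below the base (the top edge), so the centroid depth is h_c = 7.2 + 0.27 = 7.47 m.
A = ½ × 1.7 × 0.81 = 0.6885 m².
Resultant F = γ·h_c·A = 8.16192 × 7.47 × 0.6885 = 41.9775 kN.
I_c = b·h³/36 = 1.7 × 0.81³/36 = 0.0250958 m⁴.
Centre of pressure: y_p = y_c + I_c/(y_c·A) = 7.47 + 0.0250958/(7.47 × 0.6885) = 7.47 + 0.00487951 = 7.47488 m along the plane.
The resultant acts 0.27 + 0.00487951 = 0.27488 m (along the plate) below the hinge at the top edge, so the moment about the hinge is M = F × 0.27488 = 41.9775 × 0.27488 = 11.5388 kN·m.
A normal force at the bottom, 0.81 m from the hinge, must supply this moment: P = 11.5388/0.81 = 14.2454 kN.

P ≈ 14.2 kN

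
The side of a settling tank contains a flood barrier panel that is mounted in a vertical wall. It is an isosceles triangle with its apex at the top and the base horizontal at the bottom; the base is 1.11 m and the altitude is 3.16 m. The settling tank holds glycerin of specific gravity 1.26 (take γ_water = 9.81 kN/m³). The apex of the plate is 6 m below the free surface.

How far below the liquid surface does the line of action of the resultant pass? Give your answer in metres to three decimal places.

γ = 1.26 × 9.81 = 12.3606 kN/m³.
With the apex up, the centroid sits 2h/3 = 2 × 3.16/3 = 2.10667 m below the apex, so the centroid depth is h_c = 6 + 2.10667 = 8.10667 m.
A = ½ × 1.11 × 3.16 = 1.7538 m².
Resultant F = γ·h_c·A = 12.3606 × 8.10667 × 1.7538 = 175.737 kN.
I_c = b·h³/36 = 1.11 × 3.16³/36 = 0.97293 m⁴.
Centre of pressure: y_p = y_c + I_c/(y_c·A) = 8.10667 + 0.97293/(8.10667 × 1.7538) = 8.10667 + 0.068432 = 8.1751 m along the plane.

h_p = 8.175 m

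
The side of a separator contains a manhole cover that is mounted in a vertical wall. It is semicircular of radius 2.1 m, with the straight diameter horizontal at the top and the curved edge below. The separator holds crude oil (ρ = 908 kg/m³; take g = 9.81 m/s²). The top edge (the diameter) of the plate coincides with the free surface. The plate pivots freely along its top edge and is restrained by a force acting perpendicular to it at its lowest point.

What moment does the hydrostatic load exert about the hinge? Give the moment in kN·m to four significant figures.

M ≈ 68.03 kN·m

γ = ρg = 908 × 9.81 / 1000 = 8.90748 kN/m³.
The centroid of a semicircle lies 4r/(3π) = 0.891268 m from the diameter, here below the top edge, so the centroid depth is h_c = 0.891268 m.
A = πr²/2 = π × 2.1²/2 = 6.92721 m².
Resultant F = γ·h_c·A = 8.90748 × 0.891268 × 6.92721 = 54.9948 kN.
I_c = (π/8 − 8/(9π))·r⁴ = 0.109757 × 2.1⁴ = 2.13457 m⁴.
Centre of pressure: y_p = y_c + I_c/(y_c·A) = 0.891268 + 2.13457/(0.891268 × 6.92721) = 0.891268 + 0.345735 = 1.237 m along the plane.
The resultant acts 0.891268 + 0.345735 = 1.237 m (along the plate) below the hinge at the top edge, so the moment about the hinge is M = F × 1.237 = 54.9948 × 1.237 = 68.0286 kN·m.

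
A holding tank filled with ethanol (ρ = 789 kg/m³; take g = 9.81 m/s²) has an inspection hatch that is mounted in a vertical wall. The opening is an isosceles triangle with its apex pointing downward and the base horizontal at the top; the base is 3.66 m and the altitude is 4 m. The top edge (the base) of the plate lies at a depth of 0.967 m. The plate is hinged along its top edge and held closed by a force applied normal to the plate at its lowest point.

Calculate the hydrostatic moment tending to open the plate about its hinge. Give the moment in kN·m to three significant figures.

M ≈ 224 kN·m

γ = ρg = 789 × 9.81 / 1000 = 7.74009 kN/m³.
With the apex down, the centroid sits h/3 = 4/3 = 1.33333 m below the base (the top edge), so the centroid depth is h_c = 0.967 + 1.33333 = 2.30033 m.
A = ½ × 3.66 × 4 = 7.32 m².
Resultant F = γ·h_c·A = 7.74009 × 2.30033 × 7.32 = 130.331 kN.
I_c = b·h³/36 = 3.66 × 4³/36 = 6.50667 m⁴.
Centre of pressure: y_p = y_c + I_c/(y_c·A) = 2.30033 + 6.50667/(2.30033 × 7.32) = 2.30033 + 0.386418 = 2.68675 m along the plane.
The resultant acts 1.33333 + 0.386418 = 1.71975 m (along the plate) below the hinge at the top edge, so the moment about the hinge is M = F × 1.71975 = 130.331 × 1.71975 = 224.137 kN·m.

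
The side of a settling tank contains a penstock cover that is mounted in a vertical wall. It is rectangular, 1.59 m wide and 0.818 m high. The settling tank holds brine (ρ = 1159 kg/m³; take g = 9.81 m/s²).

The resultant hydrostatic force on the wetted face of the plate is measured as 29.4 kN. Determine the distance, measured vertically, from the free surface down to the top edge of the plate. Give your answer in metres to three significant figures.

γ = ρg = 1159 × 9.81 / 1000 = 11.36979 kN/m³.
A = 1.59 × 0.818 = 1.30062 m².
From F = γ·h_c·A, the centroid depth is h_c = 29.4/(11.36979 × 1.30062) = 1.98813 m.
The centroid lies 0.818/2 = 0.409 m below the top edge, so the top edge sits at h_top = 1.98813 − 0.409 = 1.57913 m below the surface.

d_top ≈ 1.58 m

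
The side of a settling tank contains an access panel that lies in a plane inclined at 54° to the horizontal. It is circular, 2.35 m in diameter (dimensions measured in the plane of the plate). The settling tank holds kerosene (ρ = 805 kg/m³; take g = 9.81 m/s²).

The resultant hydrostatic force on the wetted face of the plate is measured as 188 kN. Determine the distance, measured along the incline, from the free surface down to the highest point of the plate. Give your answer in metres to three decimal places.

y_top ≈ 5.609 m

γ = ρg = 805 × 9.81 / 1000 = 7.89705 kN/m³.
A = π(1.175)² = 4.33736 m².
From F = γ·h_c·A, the centroid depth is h_c = 188/(7.89705 × 4.33736) = 5.48867 m.
Let θ = 54° be the plate's angle to the horizontal; measure y along the incline from where the plane meets the free surface. Vertical depth h = y·sinθ with sinθ = 0.809017.
Along the incline, y_c = h_c/sinθ = 5.48867/0.809017 = 6.78437 m.
The centroid is at the centre, 1.175 m below the top of the plate, so the highest point sits at y_top = 6.78437 − 1.175 = 5.60937 m along the incline.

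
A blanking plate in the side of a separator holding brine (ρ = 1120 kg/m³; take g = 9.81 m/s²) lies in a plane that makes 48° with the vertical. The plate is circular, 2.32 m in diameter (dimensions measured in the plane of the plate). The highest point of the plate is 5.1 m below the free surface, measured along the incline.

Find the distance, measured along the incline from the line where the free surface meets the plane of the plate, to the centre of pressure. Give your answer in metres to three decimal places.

γ = ρg = 1120 × 9.81 / 1000 = 10.9872 kN/m³.
The plate makes 48° with the vertical, i.e. θ = 90° − 48° = 42° to the horizontal. Measuring y along the incline from the free-surface line, vertical depth h = y·sinθ with sinθ = 0.669131.
The centroid is at the centre, 1.16 m below the top of the plate, so y_c = 5.1 + 1.16 = 6.26 m and h_c = 6.26 × 0.669131 = 4.18876 m.
A = π(1.16)² = 4.22733 m².
Resultant F = γ·h_c·A = 10.9872 × 4.18876 × 4.22733 = 194.553 kN.
I_c = πr⁴/4 = π × 1.16⁴/4 = 1.42207 m⁴.
Centre of pressure: y_p = y_c + I_c/(y_c·A) = 6.26 + 1.42207/(6.26 × 4.22733) = 6.26 + 0.0537379 = 6.31374 m along the plane.

y_p = 6.314 m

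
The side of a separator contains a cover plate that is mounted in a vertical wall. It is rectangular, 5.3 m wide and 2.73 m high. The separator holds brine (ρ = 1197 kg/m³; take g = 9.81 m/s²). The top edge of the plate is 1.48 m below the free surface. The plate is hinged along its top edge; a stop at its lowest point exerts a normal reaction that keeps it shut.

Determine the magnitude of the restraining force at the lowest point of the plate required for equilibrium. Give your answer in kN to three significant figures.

P ≈ 280 kN

γ = ρg = 1197 × 9.81 / 1000 = 11.74257 kN/m³.
The centroid lies 2.73/2 = 1.365 m below the top edge, so the centroid depth is h_c = 1.48 + 1.365 = 2.845 m.
A = 5.3 × 2.73 = 14.469 m².
Resultant F = γ·h_c·A = 11.74257 × 2.845 × 14.469 = 483.375 kN.
I_c = b·h³/12 = 5.3 × 2.73³/12 = 8.98633 m⁴.
Centre of pressure: y_p = y_c + I_c/(y_c·A) = 2.845 + 8.98633/(2.845 × 14.469) = 2.845 + 0.218304 = 3.0633 m along the plane.
The resultant acts 1.365 + 0.218304 = 1.5833 m (along the plate) below the hinge at the top edge, so the moment about the hinge is M = F × 1.5833 = 483.375 × 1.5833 = 765.328 kN·m.
A normal force at the bottom, 2.73 m from the hinge, must supply this moment: P = 765.328/2.73 = 280.34 kN.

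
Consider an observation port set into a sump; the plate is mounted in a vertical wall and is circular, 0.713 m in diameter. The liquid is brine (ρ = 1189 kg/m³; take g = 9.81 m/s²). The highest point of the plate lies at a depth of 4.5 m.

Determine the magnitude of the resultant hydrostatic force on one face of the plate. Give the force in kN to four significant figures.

γ = ρg = 1189 × 9.81 / 1000 = 11.66409 kN/m³.
The centroid is at the centre, 0.3565 m below the top of the plate, so the centroid depth is h_c = 4.5 + 0.3565 = 4.8565 m.
A = π(0.3565)² = 0.399272 m².
Resultant F = γ·h_c·A = 11.66409 × 4.8565 × 0.399272 = 22.6174 kN.

F ≈ 22.62 kN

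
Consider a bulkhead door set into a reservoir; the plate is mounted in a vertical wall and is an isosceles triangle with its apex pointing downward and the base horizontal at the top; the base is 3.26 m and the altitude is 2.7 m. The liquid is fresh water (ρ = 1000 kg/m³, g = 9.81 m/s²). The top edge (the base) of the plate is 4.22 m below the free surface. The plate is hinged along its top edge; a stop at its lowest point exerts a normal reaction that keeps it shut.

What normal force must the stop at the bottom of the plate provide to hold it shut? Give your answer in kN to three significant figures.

γ = ρg = 1000 × 9.81 = 9810 N/m³ = 9.81 kN/m³.
With the apex down, the centroid sits h/3 = 2.7/3 = 0.9 m below the base (the top edge), so the centroid depth is h_c = 4.22 + 0.9 = 5.12 m.
A = ½ × 3.26 × 2.7 = 4.401 m².
Resultant F = γ·h_c·A = 9.81 × 5.12 × 4.401 = 221.05 kN.
I_c = b·h³/36 = 3.26 × 2.7³/36 = 1.78241 m⁴.
Centre of pressure: y_p = y_c + I_c/(y_c·A) = 5.12 + 1.78241/(5.12 × 4.401) = 5.12 + 0.0791018 = 5.1991 m along the plane.
The resultant acts 0.9 + 0.0791018 = 0.979102 m (along the plate) below the hinge at the top edge, so the moment about the hinge is M = F × 0.979102 = 221.05 × 0.979102 = 216.43 kN·m.
A normal force at the bottom, 2.7 m from the hinge, must supply this moment: P = 216.43/2.7 = 80.1593 kN.

P ≈ 80.2 kN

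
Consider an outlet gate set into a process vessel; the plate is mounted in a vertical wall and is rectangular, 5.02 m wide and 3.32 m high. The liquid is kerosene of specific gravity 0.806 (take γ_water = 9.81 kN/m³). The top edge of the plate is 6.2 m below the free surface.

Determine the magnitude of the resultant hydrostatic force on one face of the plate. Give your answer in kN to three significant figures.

F ≈ 1040 kN

γ = 0.806 × 9.81 = 7.90686 kN/m³.
The centroid lies 3.32/2 = 1.66 m below the top edge, so the centroid depth is h_c = 6.2 + 1.66 = 7.86 m.
A = 5.02 × 3.32 = 16.6664 m².
Resultant F = γ·h_c·A = 7.90686 × 7.86 × 16.6664 = 1035.78 kN.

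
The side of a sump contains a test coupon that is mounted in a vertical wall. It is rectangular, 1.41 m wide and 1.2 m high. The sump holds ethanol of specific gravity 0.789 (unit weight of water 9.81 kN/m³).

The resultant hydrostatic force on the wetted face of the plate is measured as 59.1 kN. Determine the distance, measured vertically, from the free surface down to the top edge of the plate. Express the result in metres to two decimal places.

d_top ≈ 3.91 m

γ = 0.789 × 9.81 = 7.74009 kN/m³.
A = 1.41 × 1.2 = 1.692 m².
From F = γ·h_c·A, the centroid depth is h_c = 59.1/(7.74009 × 1.692) = 4.51275 m.
The centroid lies 1.2/2 = 0.6 m below the top edge, so the top edge sits at h_top = 4.51275 − 0.6 = 3.91275 m below the surface.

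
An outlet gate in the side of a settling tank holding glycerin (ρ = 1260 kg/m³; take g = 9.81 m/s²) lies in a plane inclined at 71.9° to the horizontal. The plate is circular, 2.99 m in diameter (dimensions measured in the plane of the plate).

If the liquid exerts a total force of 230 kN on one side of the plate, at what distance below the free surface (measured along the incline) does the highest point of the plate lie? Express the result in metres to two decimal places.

y_top ≈ 1.29 m

γ = ρg = 1260 × 9.81 / 1000 = 12.3606 kN/m³.
A = π(1.495)² = 7.02154 m².
From F = γ·h_c·A, the centroid depth is h_c = 230/(12.3606 × 7.02154) = 2.65006 m.
Let θ = 71.9° be the plate's angle to the horizontal; measure y along the incline from where the plane meets the free surface. Vertical depth h = y·sinθ with sinθ = 0.950516.
Along the incline, y_c = h_c/sinθ = 2.65006/0.950516 = 2.78802 m.
The centroid is at the centre, 1.495 m below the top of the plate, so the highest point sits at y_top = 2.78802 − 1.495 = 1.29302 m along the incline.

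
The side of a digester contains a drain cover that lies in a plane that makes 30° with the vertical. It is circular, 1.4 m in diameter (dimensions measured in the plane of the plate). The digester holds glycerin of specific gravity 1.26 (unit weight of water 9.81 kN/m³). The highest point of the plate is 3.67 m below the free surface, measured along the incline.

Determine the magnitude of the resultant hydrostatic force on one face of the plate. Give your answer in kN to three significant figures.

γ = 1.26 × 9.81 = 12.3606 kN/m³.
The plate makes 30° with the vertical, i.e. θ = 90° − 30° = 60° to the horizontal. Measuring y along the incline from the free-surface line, vertical depth h = y·sinθ with sinθ = 0.866025.
The centroid is at the centre, 0.7 m below the top of the plate, so y_c = 3.67 + 0.7 = 4.37 m and h_c = 4.37 × 0.866025 = 3.78453 m.
A = π(0.7)² = 1.53938 m².
Resultant F = γ·h_c·A = 12.3606 × 3.78453 × 1.53938 = 72.0108 kN.

F ≈ 72.0 kN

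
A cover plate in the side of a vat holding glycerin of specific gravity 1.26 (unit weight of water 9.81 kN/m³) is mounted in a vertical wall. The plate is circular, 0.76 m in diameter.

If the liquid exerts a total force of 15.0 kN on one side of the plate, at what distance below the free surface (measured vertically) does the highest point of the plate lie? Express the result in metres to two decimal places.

γ = 1.26 × 9.81 = 12.3606 kN/m³.
A = π(0.38)² = 0.453646 m².
From F = γ·h_c·A, the centroid depth is h_c = 15.0/(12.3606 × 0.453646) = 2.67507 m.
The centroid is at the centre, 0.38 m below the top of the plate, so the highest point sits at h_top = 2.67507 − 0.38 = 2.29507 m below the surface.

d_top ≈ 2.30 m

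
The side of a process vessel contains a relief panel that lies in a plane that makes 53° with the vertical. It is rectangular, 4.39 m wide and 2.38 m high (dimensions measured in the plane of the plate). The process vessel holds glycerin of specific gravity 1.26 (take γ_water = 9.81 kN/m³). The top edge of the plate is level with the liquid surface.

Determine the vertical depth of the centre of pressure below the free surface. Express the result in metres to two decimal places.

h_p = 0.95 m

γ = 1.26 × 9.81 = 12.3606 kN/m³.
The plate makes 53° with the vertical, i.e. θ = 90° − 53° = 37° to the horizontal. Measuring y along the incline from the free-surface line, vertical depth h = y·sinθ with sinθ = 0.601815.
The centroid lies 2.38/2 = 1.19 m below the top edge, so y_c = 1.19 m and h_c = 1.19 × 0.601815 = 0.71616 m.
A = 4.39 × 2.38 = 10.4482 m².
Resultant F = γ·h_c·A = 12.3606 × 0.71616 × 10.4482 = 92.4892 kN.
I_c = b·h³/12 = 4.39 × 2.38³/12 = 4.9319 m⁴.
Centre of pressure: y_p = y_c + I_c/(y_c·A) = 1.19 + 4.9319/(1.19 × 10.4482) = 1.19 + 0.396667 = 1.58667 m along the plane.
Vertically, h_p = y_p·sinθ = 1.58667 × 0.601815 = 0.954882 m.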